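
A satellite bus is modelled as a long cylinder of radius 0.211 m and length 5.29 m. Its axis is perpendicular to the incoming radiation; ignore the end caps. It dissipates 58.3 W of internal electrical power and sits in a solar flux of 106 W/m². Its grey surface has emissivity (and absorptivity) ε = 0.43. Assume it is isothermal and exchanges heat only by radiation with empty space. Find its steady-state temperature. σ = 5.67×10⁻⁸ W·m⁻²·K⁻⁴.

T ≈ 175 K

At steady state, absorbed solar power + internal power = radiated power.
Absorbed: α·S·A_cross = 0.43·106·2.232 = 101.8 W (cross-section 2rL).
Total input = 101.8 + 58.3 = 160.1 W.
Radiated: εσ·A_surf·T⁴ with A_surf = 2πrL = 7.013 m².
T⁴ = 160.1/(0.43·5.67×10⁻⁸·7.013) = 9.360×10⁸ K⁴.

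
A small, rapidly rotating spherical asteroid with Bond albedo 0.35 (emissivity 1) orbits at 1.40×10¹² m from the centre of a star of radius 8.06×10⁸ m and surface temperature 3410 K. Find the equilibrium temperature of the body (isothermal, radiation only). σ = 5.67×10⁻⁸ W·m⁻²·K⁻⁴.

The star's surface emits σT_*⁴; at distance d the flux is S = σT_*⁴(R_*/d)².
S = 5.67×10⁻⁸·(3410)⁴·(8.06×10⁸/1.40×10¹²)² = 2.541 W/m².
For an isothermal sphere T⁴ = (1−a)S/(4σ) = 7.283×10⁶ K⁴.

T ≈ 51.9 K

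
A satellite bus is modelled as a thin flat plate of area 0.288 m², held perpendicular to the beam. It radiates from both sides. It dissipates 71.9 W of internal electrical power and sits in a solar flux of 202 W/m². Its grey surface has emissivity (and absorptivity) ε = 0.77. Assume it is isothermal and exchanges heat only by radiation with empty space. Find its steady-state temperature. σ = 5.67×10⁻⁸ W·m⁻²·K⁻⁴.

At steady state, absorbed solar power + internal power = radiated power.
Absorbed: α·S·A_cross = 0.77·202·0.2880 = 44.80 W (cross-section A).
Total input = 44.80 + 71.9 = 116.7 W.
Radiated: εσ·A_surf·T⁴ with A_surf = 2A = 0.5760 m².
T⁴ = 116.7/(0.77·5.67×10⁻⁸·0.5760) = 4.640×10⁹ K⁴.

T ≈ 261 K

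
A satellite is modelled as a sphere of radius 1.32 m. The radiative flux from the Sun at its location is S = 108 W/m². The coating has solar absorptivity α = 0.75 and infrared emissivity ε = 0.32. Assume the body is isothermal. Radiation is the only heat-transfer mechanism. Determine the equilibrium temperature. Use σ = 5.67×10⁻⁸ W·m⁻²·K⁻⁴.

At equilibrium, absorbed power = emitted power.
Absorbing cross-section = πr² = 5.474 m²; emitting surface = 4πr² = 21.90 m² (ratio 4).
αS·A_cross = εσ·A_surf·T⁴  ⇒  T⁴ = αS/(ε·4σ).
T⁴ = 0.750·108/(0.32·4·5.67×10⁻⁸) = 1.116×10⁹ K⁴.
T = (1.116×10⁹)^(1/4).

T ≈ 183 K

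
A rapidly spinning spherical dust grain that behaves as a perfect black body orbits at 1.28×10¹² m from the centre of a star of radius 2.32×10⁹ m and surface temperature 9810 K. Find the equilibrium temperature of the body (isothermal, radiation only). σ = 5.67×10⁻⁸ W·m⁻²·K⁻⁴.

The star's surface emits σT_*⁴; at distance d the flux is S = σT_*⁴(R_*/d)².
S = 5.67×10⁻⁸·(9810)⁴·(2.32×10⁹/1.28×10¹²)² = 1725 W/m².
For an isothermal sphere T⁴ = (1−a)S/(4σ) = 7.606×10⁹ K⁴.

T ≈ 295 K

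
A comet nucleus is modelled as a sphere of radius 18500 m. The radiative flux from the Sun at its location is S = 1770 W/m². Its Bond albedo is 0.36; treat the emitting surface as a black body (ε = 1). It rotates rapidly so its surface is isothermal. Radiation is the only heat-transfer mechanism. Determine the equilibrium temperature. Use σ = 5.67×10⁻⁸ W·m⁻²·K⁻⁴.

T ≈ 266 K

At equilibrium, absorbed power = emitted power.
Absorbing cross-section = πr² = 1.075×10⁹ m²; emitting surface = 4πr² = 4.301×10⁹ m² (ratio 4).
(1−a)S·A_cross = εσ·A_surf·T⁴  ⇒  T⁴ = (1−a)S/(4σ).
T⁴ = 0.640·1770/(4·5.67×10⁻⁸) = 4.995×10⁹ K⁴.
T = (4.995×10⁹)^(1/4).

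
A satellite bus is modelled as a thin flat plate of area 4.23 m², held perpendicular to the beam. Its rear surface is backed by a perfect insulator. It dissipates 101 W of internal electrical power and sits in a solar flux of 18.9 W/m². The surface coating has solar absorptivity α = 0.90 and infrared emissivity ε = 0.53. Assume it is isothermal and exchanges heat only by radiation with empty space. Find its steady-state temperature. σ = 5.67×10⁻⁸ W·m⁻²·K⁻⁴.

At steady state, absorbed solar power + internal power = radiated power.
Absorbed: α·S·A_cross = 0.90·18.9·4.230 = 71.95 W (cross-section A).
Total input = 71.95 + 101 = 173.0 W.
Radiated: εσ·A_surf·T⁴ with A_surf = A = 4.230 m².
T⁴ = 173.0/(0.53·5.67×10⁻⁸·4.230) = 1.361×10⁹ K⁴.

T ≈ 192 K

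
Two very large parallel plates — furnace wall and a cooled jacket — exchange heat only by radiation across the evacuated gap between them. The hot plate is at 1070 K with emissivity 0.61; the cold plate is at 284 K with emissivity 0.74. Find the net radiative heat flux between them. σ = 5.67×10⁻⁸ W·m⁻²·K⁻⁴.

For two infinite grey parallel plates, q = σ(T₁⁴ − T₂⁴)/(1/ε₁ + 1/ε₂ − 1).
T₁⁴ − T₂⁴ = 1.311×10¹² − 6.505×10⁹ = 1.304×10¹² K⁴.
1/ε₁ + 1/ε₂ − 1 = 1.639 + 1.351 − 1 = 1.991.
q = 5.67×10⁻⁸ × 1.304×10¹² / 1.991.

q ≈ 37100 W/m²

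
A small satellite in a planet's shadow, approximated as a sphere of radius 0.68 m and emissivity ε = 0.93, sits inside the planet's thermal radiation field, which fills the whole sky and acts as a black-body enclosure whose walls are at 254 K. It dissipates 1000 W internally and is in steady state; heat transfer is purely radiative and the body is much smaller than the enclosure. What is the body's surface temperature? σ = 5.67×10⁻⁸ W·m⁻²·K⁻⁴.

T ≈ 294 K

For a small grey body in a large enclosure, net radiated power = εσA(T⁴ − T_w⁴).
Steady state: P = εσA(T⁴ − T_w⁴) with A = 4πr² = 5.811 m².
T⁴ = P/(εσA) + T_w⁴ = 1000/(0.93·5.67×10⁻⁸·5.811) + (254)⁴
    = 3.264×10⁹ + 4.162×10⁹ = 7.426×10⁹ K⁴.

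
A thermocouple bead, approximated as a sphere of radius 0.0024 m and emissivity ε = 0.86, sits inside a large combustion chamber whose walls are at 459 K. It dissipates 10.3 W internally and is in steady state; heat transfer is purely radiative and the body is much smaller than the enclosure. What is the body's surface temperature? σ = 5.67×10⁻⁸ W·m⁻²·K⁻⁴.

T ≈ 1310 K

For a small grey body in a large enclosure, net radiated power = εσA(T⁴ − T_w⁴).
Steady state: P = εσA(T⁴ − T_w⁴) with A = 4πr² = 7.238×10⁻⁵ m².
T⁴ = P/(εσA) + T_w⁴ = 10.3/(0.86·5.67×10⁻⁸·7.238×10⁻⁵) + (459)⁴
    = 2.918×10¹² + 4.439×10¹⁰ = 2.963×10¹² K⁴.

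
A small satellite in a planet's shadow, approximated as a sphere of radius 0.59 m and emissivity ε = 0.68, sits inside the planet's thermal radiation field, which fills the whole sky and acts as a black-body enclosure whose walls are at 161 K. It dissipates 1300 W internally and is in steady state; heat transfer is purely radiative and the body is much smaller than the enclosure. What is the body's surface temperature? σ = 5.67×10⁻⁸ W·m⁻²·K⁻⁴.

For a small grey body in a large enclosure, net radiated power = εσA(T⁴ − T_w⁴).
Steady state: P = εσA(T⁴ − T_w⁴) with A = 4πr² = 4.374 m².
T⁴ = P/(εσA) + T_w⁴ = 1300/(0.68·5.67×10⁻⁸·4.374) + (161)⁴
    = 7.708×10⁹ + 6.719×10⁸ = 8.380×10⁹ K⁴.

T ≈ 303 K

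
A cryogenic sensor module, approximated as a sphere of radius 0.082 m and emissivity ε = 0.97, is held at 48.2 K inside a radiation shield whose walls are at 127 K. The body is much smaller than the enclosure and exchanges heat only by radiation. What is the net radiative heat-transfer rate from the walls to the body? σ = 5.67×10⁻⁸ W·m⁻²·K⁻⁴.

For a small grey body in a large enclosure: P_net = εσA(T_body⁴ − T_wall⁴).
A = 4πr² = 0.08450 m²; T_body⁴ − T_wall⁴ = 5.397×10⁶ − 2.601×10⁸ = -2.547×10⁸ K⁴.
|P_net| = 0.97·5.67×10⁻⁸·0.08450·2.547×10⁸.

P_net ≈ 1.18 W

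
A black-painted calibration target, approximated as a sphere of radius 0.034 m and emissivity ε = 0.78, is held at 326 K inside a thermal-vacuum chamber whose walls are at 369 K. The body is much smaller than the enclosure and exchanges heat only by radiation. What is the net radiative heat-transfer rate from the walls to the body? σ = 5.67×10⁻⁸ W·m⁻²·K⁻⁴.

P_net ≈ 4.65 W

For a small grey body in a large enclosure: P_net = εσA(T_body⁴ − T_wall⁴).
A = 4πr² = 0.01453 m²; T_body⁴ − T_wall⁴ = 1.129×10¹⁰ − 1.854×10¹⁰ = -7.245×10⁹ K⁴.
|P_net| = 0.78·5.67×10⁻⁸·0.01453·7.245×10⁹.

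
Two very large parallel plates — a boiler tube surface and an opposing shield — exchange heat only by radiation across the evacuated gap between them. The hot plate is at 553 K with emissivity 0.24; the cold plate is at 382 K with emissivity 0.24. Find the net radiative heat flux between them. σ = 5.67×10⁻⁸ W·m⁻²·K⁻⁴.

For two infinite grey parallel plates, q = σ(T₁⁴ − T₂⁴)/(1/ε₁ + 1/ε₂ − 1).
T₁⁴ − T₂⁴ = 9.352×10¹⁰ − 2.129×10¹⁰ = 7.223×10¹⁰ K⁴.
1/ε₁ + 1/ε₂ − 1 = 4.167 + 4.167 − 1 = 7.333.
q = 5.67×10⁻⁸ × 7.223×10¹⁰ / 7.333.

q ≈ 558 W/m²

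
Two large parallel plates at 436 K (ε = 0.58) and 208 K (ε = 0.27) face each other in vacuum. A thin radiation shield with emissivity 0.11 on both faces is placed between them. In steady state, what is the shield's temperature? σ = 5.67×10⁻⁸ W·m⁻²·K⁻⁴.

In steady state the net flux on the hot side equals that on the cold side.
σ(T₁⁴−T_s⁴)/D₁ = σ(T_s⁴−T₂⁴)/D₂, with D₁ = 1/ε₁+1/ε_s−1 = 9.815, D₂ = 1/ε_s+1/ε₂−1 = 11.79.
Solve for T_s⁴: T_s⁴ = (D₂·T₁⁴ + D₁·T₂⁴)/(D₁+D₂) = 2.057×10¹⁰ K⁴.

T_s ≈ 379 K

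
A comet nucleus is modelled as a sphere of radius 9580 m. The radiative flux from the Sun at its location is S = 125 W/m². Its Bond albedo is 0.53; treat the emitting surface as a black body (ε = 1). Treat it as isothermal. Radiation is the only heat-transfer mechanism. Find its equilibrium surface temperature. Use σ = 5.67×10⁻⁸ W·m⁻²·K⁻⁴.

T ≈ 127 K

At equilibrium, absorbed power = emitted power.
Absorbing cross-section = πr² = 2.883×10⁸ m²; emitting surface = 4πr² = 1.153×10⁹ m² (ratio 4).
(1−a)S·A_cross = εσ·A_surf·T⁴  ⇒  T⁴ = (1−a)S/(4σ).
T⁴ = 0.470·125/(4·5.67×10⁻⁸) = 2.590×10⁸ K⁴.
T = (2.590×10⁸)^(1/4).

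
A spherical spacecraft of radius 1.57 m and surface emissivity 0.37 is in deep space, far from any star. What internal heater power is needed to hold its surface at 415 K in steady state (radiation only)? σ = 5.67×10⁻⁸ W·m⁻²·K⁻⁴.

P ≈ 19300 W

P = εσ·4πr²·T⁴.
4πr² = 30.97 m²; T⁴ = 2.966×10¹⁰ K⁴.
P = 0.37·5.67×10⁻⁸·30.97·2.966×10¹⁰.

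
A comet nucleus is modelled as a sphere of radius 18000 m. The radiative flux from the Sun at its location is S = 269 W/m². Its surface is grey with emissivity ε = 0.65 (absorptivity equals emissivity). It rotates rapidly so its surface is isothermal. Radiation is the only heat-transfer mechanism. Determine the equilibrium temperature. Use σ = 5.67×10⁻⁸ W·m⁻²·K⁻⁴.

At equilibrium, absorbed power = emitted power.
Absorbing cross-section = πr² = 1.018×10⁹ m²; emitting surface = 4πr² = 4.072×10⁹ m² (ratio 4).
εS·A_cross = εσ·A_surf·T⁴  ⇒  T⁴ = S/(4σ)   (ε cancels).
T⁴ = 269/(4·5.67×10⁻⁸) = 1.186×10⁹ K⁴.
T = (1.186×10⁹)^(1/4).

T ≈ 186 K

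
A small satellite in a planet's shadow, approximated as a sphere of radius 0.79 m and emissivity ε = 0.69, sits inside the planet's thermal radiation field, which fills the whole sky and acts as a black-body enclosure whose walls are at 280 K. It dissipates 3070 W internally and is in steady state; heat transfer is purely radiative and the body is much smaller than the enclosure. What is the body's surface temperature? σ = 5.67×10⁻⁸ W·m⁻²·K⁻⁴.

For a small grey body in a large enclosure, net radiated power = εσA(T⁴ − T_w⁴).
Steady state: P = εσA(T⁴ − T_w⁴) with A = 4πr² = 7.843 m².
T⁴ = P/(εσA) + T_w⁴ = 3070/(0.69·5.67×10⁻⁸·7.843) + (280)⁴
    = 1.001×10¹⁰ + 6.147×10⁹ = 1.615×10¹⁰ K⁴.

T ≈ 356 K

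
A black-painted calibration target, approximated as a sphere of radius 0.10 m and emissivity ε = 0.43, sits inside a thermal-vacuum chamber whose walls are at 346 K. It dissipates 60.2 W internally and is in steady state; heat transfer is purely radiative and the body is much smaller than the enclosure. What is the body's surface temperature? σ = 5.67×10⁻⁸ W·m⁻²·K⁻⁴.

T ≈ 429 K

For a small grey body in a large enclosure, net radiated power = εσA(T⁴ − T_w⁴).
Steady state: P = εσA(T⁴ − T_w⁴) with A = 4πr² = 0.1257 m².
T⁴ = P/(εσA) + T_w⁴ = 60.2/(0.43·5.67×10⁻⁸·0.1257) + (346)⁴
    = 1.965×10¹⁰ + 1.433×10¹⁰ = 3.398×10¹⁰ K⁴.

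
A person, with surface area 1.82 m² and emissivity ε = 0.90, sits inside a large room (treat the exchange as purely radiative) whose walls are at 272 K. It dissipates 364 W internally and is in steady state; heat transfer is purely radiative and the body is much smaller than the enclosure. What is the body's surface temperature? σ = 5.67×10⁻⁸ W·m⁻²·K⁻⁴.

For a small grey body in a large enclosure, net radiated power = εσA(T⁴ − T_w⁴).
Steady state: P = εσA(T⁴ − T_w⁴) with A = 1.82 m².
T⁴ = P/(εσA) + T_w⁴ = 364/(0.90·5.67×10⁻⁸·1.820) + (272)⁴
    = 3.919×10⁹ + 5.474×10⁹ = 9.393×10⁹ K⁴.

T ≈ 311 K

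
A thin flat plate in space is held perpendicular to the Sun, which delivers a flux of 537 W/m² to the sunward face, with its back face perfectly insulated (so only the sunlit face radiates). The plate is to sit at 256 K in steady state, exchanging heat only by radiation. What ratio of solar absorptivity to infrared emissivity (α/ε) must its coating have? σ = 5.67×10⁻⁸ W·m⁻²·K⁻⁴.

Balance: αS·A = εσ·1A·T⁴ ⇒ α/ε = σT⁴/S.
α/ε = 5.67×10⁻⁸·(256)⁴/537 = 5.67×10⁻⁸·4.295×10⁹/537.

α/ε ≈ 0.453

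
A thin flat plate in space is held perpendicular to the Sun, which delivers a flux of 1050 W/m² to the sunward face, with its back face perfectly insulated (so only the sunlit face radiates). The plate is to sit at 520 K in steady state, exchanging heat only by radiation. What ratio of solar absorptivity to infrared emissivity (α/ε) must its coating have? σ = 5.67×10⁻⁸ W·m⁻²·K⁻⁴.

α/ε ≈ 3.95

Balance: αS·A = εσ·1A·T⁴ ⇒ α/ε = σT⁴/S.
α/ε = 5.67×10⁻⁸·(520)⁴/1050 = 5.67×10⁻⁸·7.312×10¹⁰/1050.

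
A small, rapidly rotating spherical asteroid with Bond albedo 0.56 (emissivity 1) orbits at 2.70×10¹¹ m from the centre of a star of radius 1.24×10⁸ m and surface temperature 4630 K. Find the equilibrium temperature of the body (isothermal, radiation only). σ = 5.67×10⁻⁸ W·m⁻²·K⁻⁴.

The star's surface emits σT_*⁴; at distance d the flux is S = σT_*⁴(R_*/d)².
S = 5.67×10⁻⁸·(4630)⁴·(1.24×10⁸/2.70×10¹¹)² = 5.496 W/m².
For an isothermal sphere T⁴ = (1−a)S/(4σ) = 1.066×10⁷ K⁴.

T ≈ 57.1 K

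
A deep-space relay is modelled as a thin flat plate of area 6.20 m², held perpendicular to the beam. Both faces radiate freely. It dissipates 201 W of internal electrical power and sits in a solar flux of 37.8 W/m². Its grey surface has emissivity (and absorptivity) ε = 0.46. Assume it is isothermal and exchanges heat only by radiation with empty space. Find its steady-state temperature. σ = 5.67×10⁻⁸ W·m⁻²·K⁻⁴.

At steady state, absorbed solar power + internal power = radiated power.
Absorbed: α·S·A_cross = 0.46·37.8·6.200 = 107.8 W (cross-section A).
Total input = 107.8 + 201 = 308.8 W.
Radiated: εσ·A_surf·T⁴ with A_surf = 2A = 12.40 m².
T⁴ = 308.8/(0.46·5.67×10⁻⁸·12.40) = 9.548×10⁸ K⁴.

T ≈ 176 K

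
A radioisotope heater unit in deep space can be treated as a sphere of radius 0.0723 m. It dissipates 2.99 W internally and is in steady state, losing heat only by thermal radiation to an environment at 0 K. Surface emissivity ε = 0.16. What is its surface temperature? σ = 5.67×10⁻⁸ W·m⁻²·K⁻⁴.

T ≈ 266 K

Steady state: internal power = radiated power, P = εσA T⁴.
Radiating area A = 4πr² = 0.06569 m².
T⁴ = P/(εσA) = 2.99/(0.16·5.67×10⁻⁸·0.06569) = 5.017×10⁹ K⁴.
T = (5.017×10⁹)^(1/4).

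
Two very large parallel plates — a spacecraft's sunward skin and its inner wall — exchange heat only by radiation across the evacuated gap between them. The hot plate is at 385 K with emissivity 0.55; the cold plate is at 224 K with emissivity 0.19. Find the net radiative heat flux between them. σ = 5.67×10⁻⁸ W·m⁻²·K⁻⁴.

For two infinite grey parallel plates, q = σ(T₁⁴ − T₂⁴)/(1/ε₁ + 1/ε₂ − 1).
T₁⁴ − T₂⁴ = 2.197×10¹⁰ − 2.518×10⁹ = 1.945×10¹⁰ K⁴.
1/ε₁ + 1/ε₂ − 1 = 1.818 + 5.263 − 1 = 6.081.
q = 5.67×10⁻⁸ × 1.945×10¹⁰ / 6.081.

q ≈ 181 W/m²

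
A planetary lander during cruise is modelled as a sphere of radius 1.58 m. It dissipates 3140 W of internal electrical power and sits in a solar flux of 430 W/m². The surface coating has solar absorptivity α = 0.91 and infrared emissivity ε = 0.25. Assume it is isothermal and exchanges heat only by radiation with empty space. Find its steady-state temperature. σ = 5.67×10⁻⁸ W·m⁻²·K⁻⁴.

At steady state, absorbed solar power + internal power = radiated power.
Absorbed: α·S·A_cross = 0.91·430·7.843 = 3069 W (cross-section πr²).
Total input = 3069 + 3140 = 6209 W.
Radiated: εσ·A_surf·T⁴ with A_surf = 4πr² = 31.37 m².
T⁴ = 6209/(0.25·5.67×10⁻⁸·31.37) = 1.396×10¹⁰ K⁴.

T ≈ 344 K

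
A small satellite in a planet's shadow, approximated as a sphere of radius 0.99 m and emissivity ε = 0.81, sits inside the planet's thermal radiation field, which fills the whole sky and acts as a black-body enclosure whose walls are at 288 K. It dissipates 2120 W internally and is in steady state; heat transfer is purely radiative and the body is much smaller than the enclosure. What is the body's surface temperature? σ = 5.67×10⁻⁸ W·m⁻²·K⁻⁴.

T ≈ 321 K

For a small grey body in a large enclosure, net radiated power = εσA(T⁴ − T_w⁴).
Steady state: P = εσA(T⁴ − T_w⁴) with A = 4πr² = 12.32 m².
T⁴ = P/(εσA) + T_w⁴ = 2120/(0.81·5.67×10⁻⁸·12.32) + (288)⁴
    = 3.748×10⁹ + 6.880×10⁹ = 1.063×10¹⁰ K⁴.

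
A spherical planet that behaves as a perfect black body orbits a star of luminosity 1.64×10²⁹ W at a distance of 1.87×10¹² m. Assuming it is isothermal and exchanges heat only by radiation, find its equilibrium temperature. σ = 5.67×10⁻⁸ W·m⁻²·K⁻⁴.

T ≈ 358 K

First find the stellar flux at distance d: S = L/(4πd²) = 1.64×10²⁹/(4π·(1.87×10¹²)²) = 3732 W/m².
For an isothermal sphere, absorbed (1−a)S·πr² = emitted σ·4πr²·T⁴, so T⁴ = (1−a)S/(4σ).
T⁴ = 1.00·3732/(4·5.67×10⁻⁸) = 1.646×10¹⁰ K⁴.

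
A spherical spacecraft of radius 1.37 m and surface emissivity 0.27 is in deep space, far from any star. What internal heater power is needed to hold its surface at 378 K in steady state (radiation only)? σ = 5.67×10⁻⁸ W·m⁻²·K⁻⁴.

P = εσ·4πr²·T⁴.
4πr² = 23.59 m²; T⁴ = 2.042×10¹⁰ K⁴.
P = 0.27·5.67×10⁻⁸·23.59·2.042×10¹⁰.

P ≈ 7370 W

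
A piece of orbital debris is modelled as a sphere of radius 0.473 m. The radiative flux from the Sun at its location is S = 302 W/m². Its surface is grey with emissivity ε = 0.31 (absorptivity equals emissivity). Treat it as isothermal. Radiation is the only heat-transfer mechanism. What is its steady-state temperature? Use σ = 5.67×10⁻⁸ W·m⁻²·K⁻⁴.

T ≈ 191 K

At equilibrium, absorbed power = emitted power.
Absorbing cross-section = πr² = 0.7029 m²; emitting surface = 4πr² = 2.811 m² (ratio 4).
εS·A_cross = εσ·A_surf·T⁴  ⇒  T⁴ = S/(4σ)   (ε cancels).
T⁴ = 302/(4·5.67×10⁻⁸) = 1.332×10⁹ K⁴.
T = (1.332×10⁹)^(1/4).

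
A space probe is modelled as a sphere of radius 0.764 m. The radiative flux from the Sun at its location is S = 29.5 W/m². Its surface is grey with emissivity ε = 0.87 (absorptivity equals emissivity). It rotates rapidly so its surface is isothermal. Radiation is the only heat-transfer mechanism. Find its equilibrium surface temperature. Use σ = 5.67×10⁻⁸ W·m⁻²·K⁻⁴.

At equilibrium, absorbed power = emitted power.
Absorbing cross-section = πr² = 1.834 m²; emitting surface = 4πr² = 7.335 m² (ratio 4).
εS·A_cross = εσ·A_surf·T⁴  ⇒  T⁴ = S/(4σ)   (ε cancels).
T⁴ = 29.5/(4·5.67×10⁻⁸) = 1.301×10⁸ K⁴.
T = (1.301×10⁸)^(1/4).

T ≈ 107 K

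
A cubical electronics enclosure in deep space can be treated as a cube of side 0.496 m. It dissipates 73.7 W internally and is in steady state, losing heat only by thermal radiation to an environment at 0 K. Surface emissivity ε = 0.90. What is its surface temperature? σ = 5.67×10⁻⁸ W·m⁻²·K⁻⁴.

Steady state: internal power = radiated power, P = εσA T⁴.
Radiating area A = 6L² = 1.476 m².
T⁴ = P/(εσA) = 73.7/(0.90·5.67×10⁻⁸·1.476) = 9.784×10⁸ K⁴.
T = (9.784×10⁸)^(1/4).

T ≈ 177 K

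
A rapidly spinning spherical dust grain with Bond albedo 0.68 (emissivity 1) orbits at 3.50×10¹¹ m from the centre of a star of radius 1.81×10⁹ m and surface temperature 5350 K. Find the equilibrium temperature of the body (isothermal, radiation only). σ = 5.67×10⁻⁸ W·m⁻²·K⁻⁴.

T ≈ 205 K

The star's surface emits σT_*⁴; at distance d the flux is S = σT_*⁴(R_*/d)².
S = 5.67×10⁻⁸·(5350)⁴·(1.81×10⁹/3.50×10¹¹)² = 1242 W/m².
For an isothermal sphere T⁴ = (1−a)S/(4σ) = 1.753×10⁹ K⁴.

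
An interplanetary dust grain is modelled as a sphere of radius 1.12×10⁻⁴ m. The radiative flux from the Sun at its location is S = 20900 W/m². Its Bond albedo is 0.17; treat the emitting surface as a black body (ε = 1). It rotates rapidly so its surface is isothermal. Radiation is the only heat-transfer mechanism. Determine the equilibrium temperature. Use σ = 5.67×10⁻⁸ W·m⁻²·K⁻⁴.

T ≈ 526 K

At equilibrium, absorbed power = emitted power.
Absorbing cross-section = πr² = 3.941×10⁻⁸ m²; emitting surface = 4πr² = 1.576×10⁻⁷ m² (ratio 4).
(1−a)S·A_cross = εσ·A_surf·T⁴  ⇒  T⁴ = (1−a)S/(4σ).
T⁴ = 0.830·20900/(4·5.67×10⁻⁸) = 7.649×10¹⁰ K⁴.
T = (7.649×10¹⁰)^(1/4).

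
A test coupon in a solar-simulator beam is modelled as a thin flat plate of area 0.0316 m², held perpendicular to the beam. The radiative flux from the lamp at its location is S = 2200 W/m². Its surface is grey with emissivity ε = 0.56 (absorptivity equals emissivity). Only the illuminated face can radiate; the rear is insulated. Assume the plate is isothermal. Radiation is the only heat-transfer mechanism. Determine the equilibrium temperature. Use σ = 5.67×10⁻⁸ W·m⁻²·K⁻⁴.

At equilibrium, absorbed power = emitted power.
Absorbing cross-section = A = 0.03160 m²; emitting surface = A = 0.03160 m² (ratio 1).
εS·A_cross = εσ·A_surf·T⁴  ⇒  T⁴ = S/(1σ)   (ε cancels).
T⁴ = 2200/(1·5.67×10⁻⁸) = 3.880×10¹⁰ K⁴.
T = (3.880×10¹⁰)^(1/4).

T ≈ 444 K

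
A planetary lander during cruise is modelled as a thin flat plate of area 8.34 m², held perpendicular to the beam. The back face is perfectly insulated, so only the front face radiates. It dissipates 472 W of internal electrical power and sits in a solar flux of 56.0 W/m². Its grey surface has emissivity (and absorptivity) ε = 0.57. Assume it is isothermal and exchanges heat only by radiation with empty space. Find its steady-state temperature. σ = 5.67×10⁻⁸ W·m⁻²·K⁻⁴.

At steady state, absorbed solar power + internal power = radiated power.
Absorbed: α·S·A_cross = 0.57·56.0·8.340 = 266.2 W (cross-section A).
Total input = 266.2 + 472 = 738.2 W.
Radiated: εσ·A_surf·T⁴ with A_surf = A = 8.340 m².
T⁴ = 738.2/(0.57·5.67×10⁻⁸·8.340) = 2.739×10⁹ K⁴.

T ≈ 229 K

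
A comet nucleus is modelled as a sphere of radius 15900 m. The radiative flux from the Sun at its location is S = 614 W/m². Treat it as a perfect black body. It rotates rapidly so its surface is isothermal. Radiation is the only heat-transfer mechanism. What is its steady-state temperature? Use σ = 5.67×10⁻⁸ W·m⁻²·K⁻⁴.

At equilibrium, absorbed power = emitted power.
Absorbing cross-section = πr² = 7.942×10⁸ m²; emitting surface = 4πr² = 3.177×10⁹ m² (ratio 4).
S·A_cross = εσ·A_surf·T⁴  ⇒  T⁴ = S/(4σ).
T⁴ = 1.00·614/(4·5.67×10⁻⁸) = 2.707×10⁹ K⁴.
T = (2.707×10⁹)^(1/4).

T ≈ 228 K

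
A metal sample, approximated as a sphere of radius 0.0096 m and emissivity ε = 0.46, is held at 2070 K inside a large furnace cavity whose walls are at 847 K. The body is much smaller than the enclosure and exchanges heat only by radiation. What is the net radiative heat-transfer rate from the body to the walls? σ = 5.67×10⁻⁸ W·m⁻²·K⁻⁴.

P_net ≈ 539 W

For a small grey body in a large enclosure: P_net = εσA(T_body⁴ − T_wall⁴).
A = 4πr² = 0.001158 m²; T_body⁴ − T_wall⁴ = 1.836×10¹³ − 5.147×10¹¹ = 1.785×10¹³ K⁴.
|P_net| = 0.46·5.67×10⁻⁸·0.001158·1.785×10¹³.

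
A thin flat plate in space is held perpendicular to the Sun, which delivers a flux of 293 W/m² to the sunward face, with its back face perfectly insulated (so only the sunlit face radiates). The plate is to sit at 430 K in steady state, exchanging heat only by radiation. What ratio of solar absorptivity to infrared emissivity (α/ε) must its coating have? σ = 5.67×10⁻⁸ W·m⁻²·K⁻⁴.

α/ε ≈ 6.62

Balance: αS·A = εσ·1A·T⁴ ⇒ α/ε = σT⁴/S.
α/ε = 5.67×10⁻⁸·(430)⁴/293 = 5.67×10⁻⁸·3.419×10¹⁰/293.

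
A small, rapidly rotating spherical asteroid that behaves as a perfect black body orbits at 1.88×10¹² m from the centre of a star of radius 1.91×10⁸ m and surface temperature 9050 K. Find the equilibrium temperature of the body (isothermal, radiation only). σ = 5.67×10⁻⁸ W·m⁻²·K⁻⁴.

The star's surface emits σT_*⁴; at distance d the flux is S = σT_*⁴(R_*/d)².
S = 5.67×10⁻⁸·(9050)⁴·(1.91×10⁸/1.88×10¹²)² = 3.926 W/m².
For an isothermal sphere T⁴ = (1−a)S/(4σ) = 1.731×10⁷ K⁴.

T ≈ 64.5 K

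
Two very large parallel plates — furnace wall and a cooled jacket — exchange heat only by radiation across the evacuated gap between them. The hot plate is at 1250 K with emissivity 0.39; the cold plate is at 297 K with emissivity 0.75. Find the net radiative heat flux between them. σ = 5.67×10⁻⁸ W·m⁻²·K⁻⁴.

For two infinite grey parallel plates, q = σ(T₁⁴ − T₂⁴)/(1/ε₁ + 1/ε₂ − 1).
T₁⁴ − T₂⁴ = 2.441×10¹² − 7.781×10⁹ = 2.434×10¹² K⁴.
1/ε₁ + 1/ε₂ − 1 = 2.564 + 1.333 − 1 = 2.897.
q = 5.67×10⁻⁸ × 2.434×10¹² / 2.897.

q ≈ 47600 W/m²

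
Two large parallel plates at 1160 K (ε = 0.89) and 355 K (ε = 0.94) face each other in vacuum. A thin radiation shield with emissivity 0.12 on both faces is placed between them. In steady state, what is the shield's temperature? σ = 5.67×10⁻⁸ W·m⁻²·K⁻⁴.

T_s ≈ 977 K

In steady state the net flux on the hot side equals that on the cold side.
σ(T₁⁴−T_s⁴)/D₁ = σ(T_s⁴−T₂⁴)/D₂, with D₁ = 1/ε₁+1/ε_s−1 = 8.457, D₂ = 1/ε_s+1/ε₂−1 = 8.397.
Solve for T_s⁴: T_s⁴ = (D₂·T₁⁴ + D₁·T₂⁴)/(D₁+D₂) = 9.101×10¹¹ K⁴.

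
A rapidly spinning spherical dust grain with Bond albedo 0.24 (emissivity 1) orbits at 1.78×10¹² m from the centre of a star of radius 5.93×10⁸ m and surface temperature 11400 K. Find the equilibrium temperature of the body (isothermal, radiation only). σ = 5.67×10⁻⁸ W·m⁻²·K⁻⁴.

The star's surface emits σT_*⁴; at distance d the flux is S = σT_*⁴(R_*/d)².
S = 5.67×10⁻⁸·(11400)⁴·(5.93×10⁸/1.78×10¹²)² = 106.3 W/m².
For an isothermal sphere T⁴ = (1−a)S/(4σ) = 3.562×10⁸ K⁴.

T ≈ 137 K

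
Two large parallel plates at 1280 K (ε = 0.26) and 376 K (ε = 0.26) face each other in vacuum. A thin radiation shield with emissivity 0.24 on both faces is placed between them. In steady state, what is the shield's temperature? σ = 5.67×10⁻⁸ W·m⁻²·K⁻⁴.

In steady state the net flux on the hot side equals that on the cold side.
σ(T₁⁴−T_s⁴)/D₁ = σ(T_s⁴−T₂⁴)/D₂, with D₁ = 1/ε₁+1/ε_s−1 = 7.013, D₂ = 1/ε_s+1/ε₂−1 = 7.013.
Solve for T_s⁴: T_s⁴ = (D₂·T₁⁴ + D₁·T₂⁴)/(D₁+D₂) = 1.352×10¹² K⁴.

T_s ≈ 1080 K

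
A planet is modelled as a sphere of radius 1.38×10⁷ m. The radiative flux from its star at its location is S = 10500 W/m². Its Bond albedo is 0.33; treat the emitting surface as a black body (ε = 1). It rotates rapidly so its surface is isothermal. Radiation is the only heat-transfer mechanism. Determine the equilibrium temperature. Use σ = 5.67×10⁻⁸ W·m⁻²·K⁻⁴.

T ≈ 420 K

At equilibrium, absorbed power = emitted power.
Absorbing cross-section = πr² = 5.983×10¹⁴ m²; emitting surface = 4πr² = 2.393×10¹⁵ m² (ratio 4).
(1−a)S·A_cross = εσ·A_surf·T⁴  ⇒  T⁴ = (1−a)S/(4σ).
T⁴ = 0.670·10500/(4·5.67×10⁻⁸) = 3.102×10¹⁰ K⁴.
T = (3.102×10¹⁰)^(1/4).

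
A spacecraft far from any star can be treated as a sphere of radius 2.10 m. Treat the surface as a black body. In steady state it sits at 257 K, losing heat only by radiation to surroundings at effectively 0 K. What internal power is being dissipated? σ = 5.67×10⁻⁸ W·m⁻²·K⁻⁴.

Steady state: P = εσA T⁴.
A = 4πr² = 55.42 m²; T⁴ = (257)⁴ = 4.362×10⁹ K⁴.
P = 1.0 × 5.67×10⁻⁸ × 55.42 × 4.362×10⁹.

P ≈ 13700 W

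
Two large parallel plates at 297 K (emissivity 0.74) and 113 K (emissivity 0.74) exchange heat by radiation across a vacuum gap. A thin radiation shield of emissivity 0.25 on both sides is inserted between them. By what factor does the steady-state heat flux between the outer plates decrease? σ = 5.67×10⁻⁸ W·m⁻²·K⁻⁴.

Without shield: q₀ = σΔ(T⁴)/(1/ε₁+1/ε₂−1) with denominator 1.703.
With shield the two gaps are in series; the resistances add: (1/ε₁+1/ε_s−1)+(1/ε_s+1/ε₂−1) = 4.351+4.351 = 8.703.
Heat-flux ratio q₀/q = 8.703/1.703.

factor ≈ 5.11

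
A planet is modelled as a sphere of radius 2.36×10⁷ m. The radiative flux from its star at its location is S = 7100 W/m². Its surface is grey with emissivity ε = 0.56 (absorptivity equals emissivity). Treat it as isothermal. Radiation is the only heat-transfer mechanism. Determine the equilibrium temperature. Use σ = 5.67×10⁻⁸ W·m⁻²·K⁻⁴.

T ≈ 421 K

At equilibrium, absorbed power = emitted power.
Absorbing cross-section = πr² = 1.750×10¹⁵ m²; emitting surface = 4πr² = 6.999×10¹⁵ m² (ratio 4).
εS·A_cross = εσ·A_surf·T⁴  ⇒  T⁴ = S/(4σ)   (ε cancels).
T⁴ = 7100/(4·5.67×10⁻⁸) = 3.131×10¹⁰ K⁴.
T = (3.131×10¹⁰)^(1/4).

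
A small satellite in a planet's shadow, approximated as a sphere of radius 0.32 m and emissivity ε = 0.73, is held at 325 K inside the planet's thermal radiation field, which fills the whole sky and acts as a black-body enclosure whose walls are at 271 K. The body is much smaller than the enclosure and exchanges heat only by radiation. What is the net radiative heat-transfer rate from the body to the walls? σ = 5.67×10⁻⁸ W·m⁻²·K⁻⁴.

P_net ≈ 307 W

For a small grey body in a large enclosure: P_net = εσA(T_body⁴ − T_wall⁴).
A = 4πr² = 1.287 m²; T_body⁴ − T_wall⁴ = 1.116×10¹⁰ − 5.394×10⁹ = 5.763×10⁹ K⁴.
|P_net| = 0.73·5.67×10⁻⁸·1.287·5.763×10⁹.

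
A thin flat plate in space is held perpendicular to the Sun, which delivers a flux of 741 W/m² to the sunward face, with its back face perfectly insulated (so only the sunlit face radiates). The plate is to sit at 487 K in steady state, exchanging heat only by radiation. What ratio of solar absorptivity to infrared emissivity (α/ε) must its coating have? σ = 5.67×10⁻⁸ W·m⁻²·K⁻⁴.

Balance: αS·A = εσ·1A·T⁴ ⇒ α/ε = σT⁴/S.
α/ε = 5.67×10⁻⁸·(487)⁴/741 = 5.67×10⁻⁸·5.625×10¹⁰/741.

α/ε ≈ 4.30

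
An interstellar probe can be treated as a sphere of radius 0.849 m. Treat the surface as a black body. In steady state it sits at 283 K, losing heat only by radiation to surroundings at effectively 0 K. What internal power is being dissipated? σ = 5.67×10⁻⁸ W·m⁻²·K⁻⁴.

Steady state: P = εσA T⁴.
A = 4πr² = 9.058 m²; T⁴ = (283)⁴ = 6.414×10⁹ K⁴.
P = 1.0 × 5.67×10⁻⁸ × 9.058 × 6.414×10⁹.

P ≈ 3290 W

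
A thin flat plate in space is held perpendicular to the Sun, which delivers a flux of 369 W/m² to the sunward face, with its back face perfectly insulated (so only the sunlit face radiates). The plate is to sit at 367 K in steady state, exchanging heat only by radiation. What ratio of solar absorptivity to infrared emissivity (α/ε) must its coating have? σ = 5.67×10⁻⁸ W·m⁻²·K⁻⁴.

α/ε ≈ 2.79

Balance: αS·A = εσ·1A·T⁴ ⇒ α/ε = σT⁴/S.
α/ε = 5.67×10⁻⁸·(367)⁴/369 = 5.67×10⁻⁸·1.814×10¹⁰/369.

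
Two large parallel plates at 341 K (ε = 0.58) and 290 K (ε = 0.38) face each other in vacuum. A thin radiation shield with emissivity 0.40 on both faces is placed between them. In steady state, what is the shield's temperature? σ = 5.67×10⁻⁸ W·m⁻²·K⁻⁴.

T_s ≈ 322 K

In steady state the net flux on the hot side equals that on the cold side.
σ(T₁⁴−T_s⁴)/D₁ = σ(T_s⁴−T₂⁴)/D₂, with D₁ = 1/ε₁+1/ε_s−1 = 3.224, D₂ = 1/ε_s+1/ε₂−1 = 4.132.
Solve for T_s⁴: T_s⁴ = (D₂·T₁⁴ + D₁·T₂⁴)/(D₁+D₂) = 1.069×10¹⁰ K⁴.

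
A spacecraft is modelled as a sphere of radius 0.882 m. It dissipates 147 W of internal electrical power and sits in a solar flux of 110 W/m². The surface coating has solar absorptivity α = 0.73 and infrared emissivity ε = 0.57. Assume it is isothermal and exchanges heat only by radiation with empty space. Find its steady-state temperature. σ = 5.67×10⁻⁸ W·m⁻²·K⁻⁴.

T ≈ 182 K

At steady state, absorbed solar power + internal power = radiated power.
Absorbed: α·S·A_cross = 0.73·110·2.444 = 196.2 W (cross-section πr²).
Total input = 196.2 + 147 = 343.2 W.
Radiated: εσ·A_surf·T⁴ with A_surf = 4πr² = 9.776 m².
T⁴ = 343.2/(0.57·5.67×10⁻⁸·9.776) = 1.086×10⁹ K⁴.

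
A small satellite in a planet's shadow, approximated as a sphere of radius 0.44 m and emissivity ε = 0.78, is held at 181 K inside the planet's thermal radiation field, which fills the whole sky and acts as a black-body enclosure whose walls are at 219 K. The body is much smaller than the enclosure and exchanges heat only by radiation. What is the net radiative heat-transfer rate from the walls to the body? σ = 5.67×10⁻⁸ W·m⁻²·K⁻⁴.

For a small grey body in a large enclosure: P_net = εσA(T_body⁴ − T_wall⁴).
A = 4πr² = 2.433 m²; T_body⁴ − T_wall⁴ = 1.073×10⁹ − 2.300×10⁹ = -1.227×10⁹ K⁴.
|P_net| = 0.78·5.67×10⁻⁸·2.433·1.227×10⁹.

P_net ≈ 132 W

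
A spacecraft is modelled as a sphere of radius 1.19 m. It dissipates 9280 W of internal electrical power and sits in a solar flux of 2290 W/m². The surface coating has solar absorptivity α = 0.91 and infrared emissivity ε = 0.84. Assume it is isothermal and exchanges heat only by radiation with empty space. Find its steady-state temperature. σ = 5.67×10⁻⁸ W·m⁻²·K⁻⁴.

T ≈ 385 K

At steady state, absorbed solar power + internal power = radiated power.
Absorbed: α·S·A_cross = 0.91·2290·4.449 = 9271 W (cross-section πr²).
Total input = 9271 + 9280 = 18550 W.
Radiated: εσ·A_surf·T⁴ with A_surf = 4πr² = 17.80 m².
T⁴ = 18550/(0.84·5.67×10⁻⁸·17.80) = 2.189×10¹⁰ K⁴.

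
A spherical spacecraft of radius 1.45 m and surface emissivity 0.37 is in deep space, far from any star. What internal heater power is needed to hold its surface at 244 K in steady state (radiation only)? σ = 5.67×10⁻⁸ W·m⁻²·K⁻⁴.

P = εσ·4πr²·T⁴.
4πr² = 26.42 m²; T⁴ = 3.545×10⁹ K⁴.
P = 0.37·5.67×10⁻⁸·26.42·3.545×10⁹.

P ≈ 1960 W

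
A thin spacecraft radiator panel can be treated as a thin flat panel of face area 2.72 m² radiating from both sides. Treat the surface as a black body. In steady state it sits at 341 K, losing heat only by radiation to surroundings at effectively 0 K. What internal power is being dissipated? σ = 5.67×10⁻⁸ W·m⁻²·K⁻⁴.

P ≈ 4170 W

Steady state: P = εσA T⁴.
A = 2·2.72 = 5.440 m²; T⁴ = (341)⁴ = 1.352×10¹⁰ K⁴.
P = 1.0 × 5.67×10⁻⁸ × 5.440 × 1.352×10¹⁰.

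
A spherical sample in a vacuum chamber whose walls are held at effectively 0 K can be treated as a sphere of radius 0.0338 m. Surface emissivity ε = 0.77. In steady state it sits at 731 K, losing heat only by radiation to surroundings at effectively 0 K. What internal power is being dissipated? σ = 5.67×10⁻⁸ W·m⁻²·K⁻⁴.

Steady state: P = εσA T⁴.
A = 4πr² = 0.01436 m²; T⁴ = (731)⁴ = 2.855×10¹¹ K⁴.
P = 0.77 × 5.67×10⁻⁸ × 0.01436 × 2.855×10¹¹.

P ≈ 179 W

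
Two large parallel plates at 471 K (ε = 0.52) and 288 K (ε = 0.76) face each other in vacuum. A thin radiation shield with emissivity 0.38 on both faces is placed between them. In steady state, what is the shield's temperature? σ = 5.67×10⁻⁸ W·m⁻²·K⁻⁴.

In steady state the net flux on the hot side equals that on the cold side.
σ(T₁⁴−T_s⁴)/D₁ = σ(T_s⁴−T₂⁴)/D₂, with D₁ = 1/ε₁+1/ε_s−1 = 3.555, D₂ = 1/ε_s+1/ε₂−1 = 2.947.
Solve for T_s⁴: T_s⁴ = (D₂·T₁⁴ + D₁·T₂⁴)/(D₁+D₂) = 2.607×10¹⁰ K⁴.

T_s ≈ 402 K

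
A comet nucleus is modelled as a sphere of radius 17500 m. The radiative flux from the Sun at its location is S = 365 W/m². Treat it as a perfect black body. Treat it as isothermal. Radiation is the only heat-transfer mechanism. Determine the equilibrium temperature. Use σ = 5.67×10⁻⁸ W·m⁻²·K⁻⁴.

T ≈ 200 K

At equilibrium, absorbed power = emitted power.
Absorbing cross-section = πr² = 9.621×10⁸ m²; emitting surface = 4πr² = 3.848×10⁹ m² (ratio 4).
S·A_cross = εσ·A_surf·T⁴  ⇒  T⁴ = S/(4σ).
T⁴ = 1.00·365/(4·5.67×10⁻⁸) = 1.609×10⁹ K⁴.
T = (1.609×10⁹)^(1/4).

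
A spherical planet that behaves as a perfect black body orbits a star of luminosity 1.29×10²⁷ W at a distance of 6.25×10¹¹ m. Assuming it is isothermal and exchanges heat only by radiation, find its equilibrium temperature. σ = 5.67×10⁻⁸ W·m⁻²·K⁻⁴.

First find the stellar flux at distance d: S = L/(4πd²) = 1.29×10²⁷/(4π·(6.25×10¹¹)²) = 262.8 W/m².
For an isothermal sphere, absorbed (1−a)S·πr² = emitted σ·4πr²·T⁴, so T⁴ = (1−a)S/(4σ).
T⁴ = 1.00·262.8/(4·5.67×10⁻⁸) = 1.159×10⁹ K⁴.

T ≈ 184 K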